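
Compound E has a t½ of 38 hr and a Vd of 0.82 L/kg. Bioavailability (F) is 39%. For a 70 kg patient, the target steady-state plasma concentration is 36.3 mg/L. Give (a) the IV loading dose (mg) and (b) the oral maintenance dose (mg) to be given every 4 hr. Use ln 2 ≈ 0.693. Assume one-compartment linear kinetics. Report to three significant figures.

Total Vd = 0.82 × 70 = 57.40 L
LD = Vd × C = 57.40 × 36.3 = 2084 mg
CL = 0.693 × Vd / t½ = 0.693 × 57.40 / 38 = 1.047 L/h
D = CL × Css × τ / F = 1.047 × 36.3 × 4 / 0.39 = 389.8 mg

(a) 2080 mg; (b) 390 mg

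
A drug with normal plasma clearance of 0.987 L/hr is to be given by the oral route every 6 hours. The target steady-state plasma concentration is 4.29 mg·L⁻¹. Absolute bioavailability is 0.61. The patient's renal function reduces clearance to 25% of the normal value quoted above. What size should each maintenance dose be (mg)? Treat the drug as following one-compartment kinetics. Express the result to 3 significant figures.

10.4 mg

Patient clearance = 0.25 × 0.9870 = 0.2468 L/h
At steady state, dose per interval replaces the amount cleared in that interval: F·D/τ = CL·Css.
D = CL × Css × τ / F = 0.2468 × 4.29 × 6 / 0.61 = 10.41 mg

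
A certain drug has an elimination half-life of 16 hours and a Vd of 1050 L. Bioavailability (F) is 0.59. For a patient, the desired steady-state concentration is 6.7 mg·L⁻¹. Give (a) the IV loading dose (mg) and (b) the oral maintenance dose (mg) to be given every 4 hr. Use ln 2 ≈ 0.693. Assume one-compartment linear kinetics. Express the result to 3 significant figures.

LD = Vd × C = 1050 × 6.7 = 7035 mg
CL = 0.693 × Vd / t½ = 0.693 × 1050 / 16 = 45.48 L/h
D = CL × Css × τ / F = 45.48 × 6.7 × 4 / 0.59 = 2066 mg

(a) 7040 mg; (b) 2070 mg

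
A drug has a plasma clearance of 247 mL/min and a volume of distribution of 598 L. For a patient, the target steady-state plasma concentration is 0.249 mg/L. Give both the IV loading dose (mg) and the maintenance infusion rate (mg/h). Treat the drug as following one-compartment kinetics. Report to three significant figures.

Loading: fill Vd to C_target → 598.0 L × 0.249 mg/L = 148.9 mg
Convert clearance: 247 mL/min × 60 min/h ÷ 1000 mL/L = 14.82 L/h
Maintenance: replace elimination → rate = CL × Css = 14.82 × 0.249 = 3.690 mg/h

(a) 149 mg; (b) 3.69 mg/h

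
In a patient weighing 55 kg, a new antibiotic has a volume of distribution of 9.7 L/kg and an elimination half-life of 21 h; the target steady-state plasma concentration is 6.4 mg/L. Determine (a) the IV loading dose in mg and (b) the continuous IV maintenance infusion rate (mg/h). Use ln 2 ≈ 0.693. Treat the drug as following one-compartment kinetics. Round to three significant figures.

(a) 3410 mg; (b) 113 mg/h

Total Vd = 9.7 × 55 = 533.5 L
LD = Vd × C = 533.5 × 6.4 = 3414 mg
CL = 0.693 × Vd / t½ = 0.693 × 533.5 / 21 = 17.61 L/h
Infusion rate = CL × Css = 17.61 × 6.4 = 112.7 mg/h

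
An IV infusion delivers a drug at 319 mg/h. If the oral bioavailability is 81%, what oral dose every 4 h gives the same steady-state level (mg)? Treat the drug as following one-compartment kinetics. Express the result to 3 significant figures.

To maintain the same Css, the systemic dosing rate must be unchanged: F·D/τ = infusion rate.
D = rate × τ / F = 319 × 4 / 0.81 = 1575 mg

1580 mg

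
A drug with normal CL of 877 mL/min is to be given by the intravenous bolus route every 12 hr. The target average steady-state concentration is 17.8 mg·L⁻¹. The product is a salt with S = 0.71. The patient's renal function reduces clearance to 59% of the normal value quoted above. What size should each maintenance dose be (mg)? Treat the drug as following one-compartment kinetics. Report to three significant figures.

9340 mg

CL = 877 mL/min × 60/1000 = 52.62 L/h
Patient clearance = 0.59 × 52.62 = 31.05 L/h
D = CL × Css × τ / S = 31.05 × 17.8 × 12 / 0.71 = 9341 mg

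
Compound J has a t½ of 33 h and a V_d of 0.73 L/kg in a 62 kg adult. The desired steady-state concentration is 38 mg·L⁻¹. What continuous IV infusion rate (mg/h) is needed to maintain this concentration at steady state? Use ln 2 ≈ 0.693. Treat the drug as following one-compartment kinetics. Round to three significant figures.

36.1 mg/h

Total Vd = 0.73 × 62 = 45.26 L
k = 0.693/33 = 0.02100 h⁻¹, so CL = k·Vd = 0.02100 × 45.26 = 0.9505 L/h
Infusion rate = CL × Css = 0.9505 × 38 = 36.12 mg/h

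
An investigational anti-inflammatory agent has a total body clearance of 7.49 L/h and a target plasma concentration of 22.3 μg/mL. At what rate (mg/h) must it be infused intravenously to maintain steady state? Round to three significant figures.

At steady state, infusion rate equals elimination rate: rate in = CL × Css.
R₀ = 7.490 × 22.3 = 167.0 mg/h

167 mg/h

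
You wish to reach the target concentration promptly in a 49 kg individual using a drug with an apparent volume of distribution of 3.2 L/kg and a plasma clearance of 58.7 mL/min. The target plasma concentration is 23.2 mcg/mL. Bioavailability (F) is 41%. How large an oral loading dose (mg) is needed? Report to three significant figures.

8870 mg

Vd(total) = 49 kg × 3.2 L/kg = 156.8 L
LD = Vd × C / F = 156.8 × 23.20 / 0.41 = 8873 mg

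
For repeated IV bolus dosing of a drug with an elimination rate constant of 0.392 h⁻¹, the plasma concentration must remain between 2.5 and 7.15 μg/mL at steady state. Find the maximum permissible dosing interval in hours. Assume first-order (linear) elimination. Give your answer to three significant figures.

Between IV bolus doses, concentration decays as C = C₀·e^(−kτ), so C_peak/C_trough = e^(kτ).
τ_max = ln(C_peak/C_trough) / k = ln(7.15/2.5) / 0.3920 = 1.051 / 0.3920 = 2.681 h

2.68 h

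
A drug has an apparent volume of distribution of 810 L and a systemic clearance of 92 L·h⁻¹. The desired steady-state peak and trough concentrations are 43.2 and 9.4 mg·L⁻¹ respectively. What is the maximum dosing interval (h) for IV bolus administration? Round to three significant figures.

k = CL / Vd = 92.00 / 810.0 = 0.1136 h⁻¹
Between IV bolus doses, concentration decays as C = C₀·e^(−kτ), so C_peak/C_trough = e^(kτ).
τ_max = ln(C_peak/C_trough) / k = ln(43.2/9.4) / 0.1136 = 1.525 / 0.1136 = 13.42 h

13.4 h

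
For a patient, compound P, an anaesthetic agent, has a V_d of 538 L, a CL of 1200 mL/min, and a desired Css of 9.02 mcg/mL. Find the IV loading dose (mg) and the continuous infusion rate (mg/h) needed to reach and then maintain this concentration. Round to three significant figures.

Loading: fill Vd to C_target → 538.0 L × 9.02 mg/L = 4853 mg
Convert clearance: 1200 mL/min × 60 min/h ÷ 1000 mL/L = 72.00 L/h
Infusion rate = 72.00 L/h × 9.02 mg/L = 649.4 mg/h

(a) 4850 mg; (b) 649 mg/h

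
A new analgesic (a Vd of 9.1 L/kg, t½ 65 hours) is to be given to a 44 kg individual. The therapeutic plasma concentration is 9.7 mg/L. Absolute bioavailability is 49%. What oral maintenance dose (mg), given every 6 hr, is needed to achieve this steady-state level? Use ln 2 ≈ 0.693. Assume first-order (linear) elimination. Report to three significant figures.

507 mg

Total Vd = 9.1 × 44 = 400.4 L
CL = 0.693 × Vd / t½ = 0.693 × 400.4 / 65 = 4.269 L/h
D = CL × Css × τ / F = 4.269 × 9.7 × 6 / 0.49 = 507.1 mg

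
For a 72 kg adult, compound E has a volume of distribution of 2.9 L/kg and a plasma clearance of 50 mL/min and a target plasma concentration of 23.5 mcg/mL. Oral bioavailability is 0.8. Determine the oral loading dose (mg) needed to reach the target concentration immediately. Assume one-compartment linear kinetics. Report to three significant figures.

Vd(total) = 72 kg × 2.9 L/kg = 208.8 L
The loading dose fills Vd to the target concentration; clearance is irrelevant here.
LD = Vd × C / F = 208.8 × 23.50 / 0.8 = 6134 mg

6130 mg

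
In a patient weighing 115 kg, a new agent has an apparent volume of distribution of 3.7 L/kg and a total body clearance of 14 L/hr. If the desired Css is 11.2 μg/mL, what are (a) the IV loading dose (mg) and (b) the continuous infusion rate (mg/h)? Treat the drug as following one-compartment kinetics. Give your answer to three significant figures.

(a) 4770 mg; (b) 157 mg/h

Total Vd = 3.7 × 115 = 425.5 L
Loading dose = Vd × C = 425.5 × 11.2 = 4766 mg
Maintenance: replace elimination → rate = CL × Css = 14.00 × 11.2 = 156.8 mg/h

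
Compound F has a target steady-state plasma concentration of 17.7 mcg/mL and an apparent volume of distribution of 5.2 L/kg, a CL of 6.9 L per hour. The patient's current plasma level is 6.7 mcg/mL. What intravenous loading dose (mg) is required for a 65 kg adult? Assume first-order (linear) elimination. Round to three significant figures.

3720 mg

Vd = 5.2 L/kg × 65 kg = 338.0 L
Concentration deficit ΔC = 17.7 − 6.7 = 11.00 mg/L
LD = Vd × ΔC = 338.0 × 11.00 = 3718 mg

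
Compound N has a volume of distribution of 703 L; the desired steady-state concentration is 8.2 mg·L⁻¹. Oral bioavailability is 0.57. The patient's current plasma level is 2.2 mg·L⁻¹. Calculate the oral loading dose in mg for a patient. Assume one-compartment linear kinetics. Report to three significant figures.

The loading dose fills Vd to the target concentration.
Concentration deficit ΔC = 8.2 − 2.2 = 6.000 mg/L
LD = Vd × ΔC / F = 703.0 × 6.000 / 0.57 = 7400 mg

7400 mg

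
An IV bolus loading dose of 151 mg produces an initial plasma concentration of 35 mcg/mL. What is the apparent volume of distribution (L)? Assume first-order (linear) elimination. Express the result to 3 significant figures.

4.31 L

Immediately after an IV bolus, C₀ = Dose / Vd, so Vd = Dose / C₀.
Vd = 151 / 35 = 4.314 L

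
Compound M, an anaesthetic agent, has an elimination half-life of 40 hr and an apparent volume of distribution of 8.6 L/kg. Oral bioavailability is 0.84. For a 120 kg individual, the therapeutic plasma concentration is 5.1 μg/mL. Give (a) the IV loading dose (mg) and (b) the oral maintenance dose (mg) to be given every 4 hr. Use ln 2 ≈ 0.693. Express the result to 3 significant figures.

Vd = 8.6 L/kg × 120 kg = 1032 L
LD = Vd × C = 1032 × 5.1 = 5263 mg
CL = 0.693 × Vd / t½ = 0.693 × 1032 / 40 = 17.88 L/h
D = CL × Css × τ / F = 17.88 × 5.1 × 4 / 0.84 = 434.2 mg

(a) 5260 mg; (b) 434 mg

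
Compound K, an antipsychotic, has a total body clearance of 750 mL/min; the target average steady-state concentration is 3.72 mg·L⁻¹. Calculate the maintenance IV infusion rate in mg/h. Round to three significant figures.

CL = 750 mL/min = 750 × 0.06 = 45.00 L/h
Rate = CL × Css = 45.00 × 3.72 = 167.4 mg/h

167 mg/h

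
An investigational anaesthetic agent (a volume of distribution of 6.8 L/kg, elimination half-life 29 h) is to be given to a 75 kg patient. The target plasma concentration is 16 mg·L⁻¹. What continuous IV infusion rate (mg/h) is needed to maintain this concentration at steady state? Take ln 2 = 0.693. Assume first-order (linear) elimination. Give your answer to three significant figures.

Total Vd = 6.8 × 75 = 510.0 L
CL = ln 2 · Vd / t½ = 0.693 × 510.0 / 29 = 12.19 L/h
Infusion rate = CL × Css = 12.19 × 16 = 195.0 mg/h

195 mg/h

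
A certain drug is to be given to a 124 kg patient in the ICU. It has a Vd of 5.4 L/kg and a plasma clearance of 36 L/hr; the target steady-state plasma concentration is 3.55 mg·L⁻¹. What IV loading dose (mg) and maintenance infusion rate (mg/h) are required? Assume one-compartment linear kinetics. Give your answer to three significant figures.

Vd = 5.4 L/kg × 124 kg = 669.6 L
Loading dose = Vd × C = 669.6 × 3.55 = 2377 mg
Infusion rate = 36.00 L/h × 3.55 mg/L = 127.8 mg/h

(a) 2380 mg; (b) 128 mg/h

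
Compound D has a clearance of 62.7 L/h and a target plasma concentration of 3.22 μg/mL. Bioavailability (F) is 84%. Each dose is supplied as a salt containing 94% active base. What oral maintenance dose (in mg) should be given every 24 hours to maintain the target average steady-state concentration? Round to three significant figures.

6140 mg

D = CL × Css × τ / F / S = 62.70 × 3.22 × 24 / 0.84 / 0.94 = 6137 mg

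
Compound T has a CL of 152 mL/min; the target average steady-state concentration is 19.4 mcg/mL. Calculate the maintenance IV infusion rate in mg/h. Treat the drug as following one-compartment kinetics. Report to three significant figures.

177 mg/h

CL = 152 mL/min = 152 × 0.06 = 9.120 L/h
At steady state, infusion rate equals elimination rate: rate in = CL × Css.
Rate = CL × Css = 9.120 × 19.4 = 176.9 mg/h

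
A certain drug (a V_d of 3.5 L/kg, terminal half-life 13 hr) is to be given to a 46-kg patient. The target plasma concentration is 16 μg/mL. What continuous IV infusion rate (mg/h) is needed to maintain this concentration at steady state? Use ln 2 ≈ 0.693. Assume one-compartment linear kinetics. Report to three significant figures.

Vd(total) = 46 kg × 3.5 L/kg = 161.0 L
CL = 0.693 × Vd / t½ = 0.693 × 161.0 / 13 = 8.583 L/h
Infusion rate = CL × Css = 8.583 × 16 = 137.3 mg/h

137 mg/h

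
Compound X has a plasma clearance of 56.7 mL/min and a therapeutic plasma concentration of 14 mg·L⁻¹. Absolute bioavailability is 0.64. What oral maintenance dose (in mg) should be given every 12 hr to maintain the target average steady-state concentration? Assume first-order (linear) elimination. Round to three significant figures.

893 mg

CL = 56.7 mL/min × 60/1000 = 3.402 L/h
At steady state, dose per interval replaces the amount cleared in that interval: F·D/τ = CL·Css.
D = CL × Css × τ / F = 3.402 × 14 × 12 / 0.64 = 893.0 mg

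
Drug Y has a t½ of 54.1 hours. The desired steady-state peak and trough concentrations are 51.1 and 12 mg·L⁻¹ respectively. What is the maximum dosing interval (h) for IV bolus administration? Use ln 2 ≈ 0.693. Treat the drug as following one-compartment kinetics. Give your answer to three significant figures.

113 h

k = 0.693 / t½ = 0.693 / 54.1 = 0.01281 h⁻¹
Between IV bolus doses, concentration decays as C = C₀·e^(−kτ), so C_peak/C_trough = e^(kτ).
τ_max = ln(C_peak/C_trough) / k = ln(51.1/12) / 0.01281 = 1.449 / 0.01281 = 113.1 h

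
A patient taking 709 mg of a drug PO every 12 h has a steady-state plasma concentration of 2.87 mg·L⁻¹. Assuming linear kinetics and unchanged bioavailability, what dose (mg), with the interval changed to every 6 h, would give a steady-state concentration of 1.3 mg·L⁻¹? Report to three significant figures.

With linear kinetics, Css is proportional to dose rate (D/τ) at fixed clearance.
D₂ = D₁ × (Css,target / Css,current) × (τ₂/τ₁) = 709 × (1.3/2.87) × (6/12) = 160.6 mg

161 mg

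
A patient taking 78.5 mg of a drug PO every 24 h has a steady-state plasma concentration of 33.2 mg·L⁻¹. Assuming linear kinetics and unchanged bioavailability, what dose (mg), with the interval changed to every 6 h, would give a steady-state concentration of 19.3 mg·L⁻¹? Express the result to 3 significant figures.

11.4 mg

For first-order elimination, Css ∝ F·D/(CL·τ); F and CL are unchanged, so Css ∝ D/τ.
D₂ = D₁ × (Css,target / Css,current) × (τ₂/τ₁) = 78.5 × (19.3/33.2) × (6/24) = 11.41 mg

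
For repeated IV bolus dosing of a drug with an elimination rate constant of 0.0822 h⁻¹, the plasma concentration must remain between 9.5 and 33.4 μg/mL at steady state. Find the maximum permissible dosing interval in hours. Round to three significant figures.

Between IV bolus doses, concentration decays as C = C₀·e^(−kτ), so C_peak/C_trough = e^(kτ).
τ_max = ln(C_peak/C_trough) / k = ln(33.4/9.5) / 0.08220 = 1.257 / 0.08220 = 15.29 h

15.3 h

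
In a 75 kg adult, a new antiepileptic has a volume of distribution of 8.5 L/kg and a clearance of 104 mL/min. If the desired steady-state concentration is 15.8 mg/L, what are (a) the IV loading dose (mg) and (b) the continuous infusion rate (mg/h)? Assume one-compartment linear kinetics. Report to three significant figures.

Vd(total) = 75 kg × 8.5 L/kg = 637.5 L
LD = Vd · C_target = 637.5 × 15.8 = 10070 mg
CL = 104 mL/min = 104 × 0.06 = 6.240 L/h
Maintenance: replace elimination → rate = CL × Css = 6.240 × 15.8 = 98.59 mg/h

(a) 10100 mg; (b) 98.6 mg/h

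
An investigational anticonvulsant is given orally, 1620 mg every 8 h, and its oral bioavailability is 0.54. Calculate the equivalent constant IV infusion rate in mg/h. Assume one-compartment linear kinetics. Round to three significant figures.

Equivalent systemic input: infusion rate = F·D/τ.
Rate = 0.54 × 1620 / 8 = 109.4 mg/h

109 mg/h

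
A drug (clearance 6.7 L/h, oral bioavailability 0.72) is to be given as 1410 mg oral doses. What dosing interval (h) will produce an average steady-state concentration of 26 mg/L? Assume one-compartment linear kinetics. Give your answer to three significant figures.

5.83 h

F·D/τ = CL·Css → τ = F·D / (CL·Css).
τ = 0.72 × 1410 / (6.7 × 26) = 5.828 h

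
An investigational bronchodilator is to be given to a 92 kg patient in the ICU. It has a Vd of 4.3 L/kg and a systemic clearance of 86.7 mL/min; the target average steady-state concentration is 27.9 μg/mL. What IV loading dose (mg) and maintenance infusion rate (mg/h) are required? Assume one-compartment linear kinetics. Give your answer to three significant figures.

(a) 11000 mg; (b) 145 mg/h

Total Vd = 4.3 × 92 = 395.6 L
LD = Vd · C_target = 395.6 × 27.9 = 11040 mg
CL = 86.7 mL/min = 86.7 × 0.06 = 5.202 L/h
Maintenance: replace elimination → rate = CL × Css = 5.202 × 27.9 = 145.1 mg/h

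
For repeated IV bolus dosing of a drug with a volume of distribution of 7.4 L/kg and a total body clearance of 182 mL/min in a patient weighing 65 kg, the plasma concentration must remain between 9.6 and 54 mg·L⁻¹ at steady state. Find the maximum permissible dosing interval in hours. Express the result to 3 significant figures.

76.1 h

Total Vd = 7.4 × 65 = 481.0 L
Convert clearance: 182 mL/min × 60 min/h ÷ 1000 mL/L = 10.92 L/h
k = CL / Vd = 10.92 / 481.0 = 0.02270 h⁻¹
Between IV bolus doses, concentration decays as C = C₀·e^(−kτ), so C_peak/C_trough = e^(kτ).
τ_max = ln(C_peak/C_trough) / k = ln(54/9.6) / 0.02270 = 1.727 / 0.02270 = 76.08 h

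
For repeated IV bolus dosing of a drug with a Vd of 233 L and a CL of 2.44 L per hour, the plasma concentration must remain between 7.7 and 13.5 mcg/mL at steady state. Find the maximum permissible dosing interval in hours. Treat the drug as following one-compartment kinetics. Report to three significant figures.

53.6 h

k = CL / Vd = 2.440 / 233.0 = 0.01047 h⁻¹
Between IV bolus doses, concentration decays as C = C₀·e^(−kτ), so C_peak/C_trough = e^(kτ).
τ_max = ln(C_peak/C_trough) / k = ln(13.5/7.7) / 0.01047 = 0.5615 / 0.01047 = 53.63 h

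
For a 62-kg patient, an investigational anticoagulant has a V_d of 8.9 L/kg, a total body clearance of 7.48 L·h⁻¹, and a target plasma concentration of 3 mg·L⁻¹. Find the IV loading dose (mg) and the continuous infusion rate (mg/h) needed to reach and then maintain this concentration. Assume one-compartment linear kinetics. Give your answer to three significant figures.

(a) 1660 mg; (b) 22.4 mg/h

Total Vd = 8.9 × 62 = 551.8 L
LD = Vd · C_target = 551.8 × 3 = 1655 mg
Infusion rate = 7.480 L/h × 3 mg/L = 22.44 mg/h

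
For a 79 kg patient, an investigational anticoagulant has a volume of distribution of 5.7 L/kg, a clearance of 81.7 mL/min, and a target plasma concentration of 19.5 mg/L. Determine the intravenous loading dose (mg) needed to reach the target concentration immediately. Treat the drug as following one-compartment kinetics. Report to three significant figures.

8780 mg

Vd(total) = 79 kg × 5.7 L/kg = 450.3 L
LD = Vd × C = 450.3 × 19.50 = 8781 mg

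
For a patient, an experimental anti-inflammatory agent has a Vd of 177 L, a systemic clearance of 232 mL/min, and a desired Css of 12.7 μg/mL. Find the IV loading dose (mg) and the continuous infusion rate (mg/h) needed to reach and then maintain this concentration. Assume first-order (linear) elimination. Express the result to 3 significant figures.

LD = Vd · C_target = 177.0 × 12.7 = 2248 mg
CL = 232 mL/min = 232 × 0.06 = 13.92 L/h
Maintenance infusion rate = CL × Css = 13.92 × 12.7 = 176.8 mg/h

(a) 2250 mg; (b) 177 mg/h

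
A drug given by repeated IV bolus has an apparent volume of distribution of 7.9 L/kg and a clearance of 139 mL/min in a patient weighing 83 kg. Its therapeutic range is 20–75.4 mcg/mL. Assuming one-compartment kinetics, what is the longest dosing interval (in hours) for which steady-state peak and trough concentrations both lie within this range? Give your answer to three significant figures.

Total Vd = 7.9 × 83 = 655.7 L
Convert clearance: 139 mL/min × 60 min/h ÷ 1000 mL/L = 8.340 L/h
k = CL / Vd = 8.340 / 655.7 = 0.01272 h⁻¹
Between IV bolus doses, concentration decays as C = C₀·e^(−kτ), so C_peak/C_trough = e^(kτ).
τ_max = ln(C_peak/C_trough) / k = ln(75.4/20) / 0.01272 = 1.327 / 0.01272 = 104.3 h

104 h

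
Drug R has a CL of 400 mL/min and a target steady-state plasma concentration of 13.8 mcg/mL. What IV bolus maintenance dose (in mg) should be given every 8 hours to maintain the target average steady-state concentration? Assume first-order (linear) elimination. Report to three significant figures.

CL = 400 mL/min = 400 × 0.06 = 24.00 L/h
D = CL × Css × τ = 24.00 × 13.8 × 8 = 2650 mg

2650 mg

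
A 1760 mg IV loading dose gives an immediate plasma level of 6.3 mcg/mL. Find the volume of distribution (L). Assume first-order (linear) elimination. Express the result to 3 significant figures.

Immediately after an IV bolus, C₀ = Dose / Vd, so Vd = Dose / C₀.
Vd = 1760 / 6.3 = 279.4 L

279 L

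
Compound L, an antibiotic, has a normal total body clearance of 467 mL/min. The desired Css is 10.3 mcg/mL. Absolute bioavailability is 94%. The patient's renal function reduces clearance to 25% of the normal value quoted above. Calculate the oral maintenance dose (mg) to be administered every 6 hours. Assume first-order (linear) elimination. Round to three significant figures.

CL = 467 mL/min × 60/1000 = 28.02 L/h
Patient clearance = 0.25 × 28.02 = 7.005 L/h
D = CL × Css × τ / F = 7.005 × 10.3 × 6 / 0.94 = 460.5 mg

461 mg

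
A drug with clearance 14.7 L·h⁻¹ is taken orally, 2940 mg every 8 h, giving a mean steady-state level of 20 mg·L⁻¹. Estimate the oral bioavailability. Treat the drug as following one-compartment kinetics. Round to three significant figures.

0.800

F·D/τ = CL·Css at steady state → F = CL·Css·τ / D.
F = 14.7 × 20 × 8 / 2940 = 0.800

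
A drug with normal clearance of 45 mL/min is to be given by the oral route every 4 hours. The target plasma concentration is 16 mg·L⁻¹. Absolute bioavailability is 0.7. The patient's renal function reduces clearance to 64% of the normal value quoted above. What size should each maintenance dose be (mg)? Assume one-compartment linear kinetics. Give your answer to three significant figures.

CL = 45 mL/min × 60/1000 = 2.700 L/h
Patient clearance = 0.64 × 2.700 = 1.728 L/h
D = CL × Css × τ / F = 1.728 × 16 × 4 / 0.7 = 158.0 mg

158 mg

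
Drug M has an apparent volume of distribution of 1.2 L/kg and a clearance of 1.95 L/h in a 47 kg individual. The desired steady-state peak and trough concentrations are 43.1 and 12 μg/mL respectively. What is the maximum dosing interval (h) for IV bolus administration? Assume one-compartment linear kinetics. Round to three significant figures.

37.0 h

Total Vd = 1.2 × 47 = 56.40 L
k = CL / Vd = 1.950 / 56.40 = 0.03457 h⁻¹
Between IV bolus doses, concentration decays as C = C₀·e^(−kτ), so C_peak/C_trough = e^(kτ).
τ_max = ln(C_peak/C_trough) / k = ln(43.1/12) / 0.03457 = 1.279 / 0.03457 = 37.00 h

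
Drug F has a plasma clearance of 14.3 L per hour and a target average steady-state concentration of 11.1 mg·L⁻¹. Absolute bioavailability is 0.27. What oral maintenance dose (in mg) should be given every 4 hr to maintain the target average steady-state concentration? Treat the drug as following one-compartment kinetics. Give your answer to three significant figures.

2350 mg

At steady state, dose per interval replaces the amount cleared in that interval: F·D/τ = CL·Css.
D = CL × Css × τ / F = 14.30 × 11.1 × 4 / 0.27 = 2352 mg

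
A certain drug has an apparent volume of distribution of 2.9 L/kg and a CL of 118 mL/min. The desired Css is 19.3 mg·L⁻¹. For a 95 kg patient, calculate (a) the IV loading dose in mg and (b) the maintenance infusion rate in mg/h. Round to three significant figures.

(a) 5320 mg; (b) 137 mg/h

Vd(total) = 95 kg × 2.9 L/kg = 275.5 L
LD = Vd · C_target = 275.5 × 19.3 = 5317 mg
CL = 118 mL/min = 118 × 0.06 = 7.080 L/h
Maintenance: replace elimination → rate = CL × Css = 7.080 × 19.3 = 136.6 mg/h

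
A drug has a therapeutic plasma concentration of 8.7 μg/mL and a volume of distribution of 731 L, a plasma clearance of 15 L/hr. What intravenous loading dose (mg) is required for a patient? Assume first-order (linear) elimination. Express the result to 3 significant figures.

6360 mg

LD = Vd × C = 731.0 × 8.700 = 6360 mg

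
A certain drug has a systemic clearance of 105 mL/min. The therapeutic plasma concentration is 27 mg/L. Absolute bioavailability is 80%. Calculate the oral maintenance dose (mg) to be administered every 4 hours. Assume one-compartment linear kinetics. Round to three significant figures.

CL = 105 mL/min = 105 × 0.06 = 6.300 L/h
At steady state, dose per interval replaces the amount cleared in that interval: F·D/τ = CL·Css.
D = CL × Css × τ / F = 6.300 × 27 × 4 / 0.8 = 850.5 mg

851 mg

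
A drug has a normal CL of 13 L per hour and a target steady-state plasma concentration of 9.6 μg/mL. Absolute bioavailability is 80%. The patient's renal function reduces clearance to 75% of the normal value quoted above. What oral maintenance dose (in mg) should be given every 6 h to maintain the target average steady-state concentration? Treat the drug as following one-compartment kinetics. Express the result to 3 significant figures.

702 mg

Patient clearance = 0.75 × 13.00 = 9.750 L/h
At steady state, dose per interval replaces the amount cleared in that interval: F·D/τ = CL·Css.
D = CL × Css × τ / F = 9.750 × 9.6 × 6 / 0.8 = 702.0 mg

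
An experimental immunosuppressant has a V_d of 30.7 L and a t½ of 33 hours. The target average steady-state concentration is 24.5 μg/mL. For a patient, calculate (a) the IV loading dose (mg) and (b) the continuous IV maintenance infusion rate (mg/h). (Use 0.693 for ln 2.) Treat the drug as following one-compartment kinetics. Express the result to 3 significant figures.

LD = Vd × C = 30.70 × 24.5 = 752.2 mg
CL = 0.693 × Vd / t½ = 0.693 × 30.70 / 33 = 0.6447 L/h
Infusion rate = CL × Css = 0.6447 × 24.5 = 15.80 mg/h

(a) 752 mg; (b) 15.8 mg/h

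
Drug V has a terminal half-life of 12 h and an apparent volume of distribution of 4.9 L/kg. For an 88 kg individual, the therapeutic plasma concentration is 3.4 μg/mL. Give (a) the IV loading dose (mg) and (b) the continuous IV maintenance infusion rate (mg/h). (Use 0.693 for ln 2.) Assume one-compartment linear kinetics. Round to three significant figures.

Vd = 4.9 L/kg × 88 kg = 431.2 L
LD = Vd × C = 431.2 × 3.4 = 1466 mg
CL = 0.693 × Vd / t½ = 0.693 × 431.2 / 12 = 24.90 L/h
Infusion rate = CL × Css = 24.90 × 3.4 = 84.66 mg/h

(a) 1470 mg; (b) 84.7 mg/h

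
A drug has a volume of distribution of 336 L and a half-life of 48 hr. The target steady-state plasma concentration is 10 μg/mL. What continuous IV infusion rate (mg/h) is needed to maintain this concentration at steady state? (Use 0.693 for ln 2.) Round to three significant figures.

k = 0.693/48 = 0.01444 h⁻¹, so CL = k·Vd = 0.01444 × 336.0 = 4.852 L/h
Infusion rate = CL × Css = 4.852 × 10 = 48.52 mg/h

48.5 mg/h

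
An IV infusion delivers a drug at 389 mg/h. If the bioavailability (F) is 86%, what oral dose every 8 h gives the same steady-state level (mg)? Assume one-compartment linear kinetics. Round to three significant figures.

To maintain the same Css, the systemic dosing rate must be unchanged: F·D/τ = infusion rate.
D = rate × τ / F = 389 × 8 / 0.86 = 3619 mg

3620 mg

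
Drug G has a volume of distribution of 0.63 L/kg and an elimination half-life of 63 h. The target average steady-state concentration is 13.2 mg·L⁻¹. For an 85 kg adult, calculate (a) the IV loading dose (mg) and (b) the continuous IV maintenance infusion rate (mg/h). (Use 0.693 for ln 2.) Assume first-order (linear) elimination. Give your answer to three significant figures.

(a) 707 mg; (b) 7.78 mg/h

Vd = 0.63 L/kg × 85 kg = 53.55 L
LD = Vd × C = 53.55 × 13.2 = 706.9 mg
CL = 0.693 × Vd / t½ = 0.693 × 53.55 / 63 = 0.5891 L/h
Infusion rate = CL × Css = 0.5891 × 13.2 = 7.776 mg/h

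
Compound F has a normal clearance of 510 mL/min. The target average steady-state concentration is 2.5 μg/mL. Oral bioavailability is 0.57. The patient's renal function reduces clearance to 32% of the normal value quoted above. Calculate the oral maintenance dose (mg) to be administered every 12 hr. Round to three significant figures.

515 mg

CL = 510 mL/min × 60/1000 = 30.60 L/h
Patient clearance = 0.32 × 30.60 = 9.792 L/h
At steady state, dose per interval replaces the amount cleared in that interval: F·D/τ = CL·Css.
D = CL × Css × τ / F = 9.792 × 2.5 × 12 / 0.57 = 515.4 mg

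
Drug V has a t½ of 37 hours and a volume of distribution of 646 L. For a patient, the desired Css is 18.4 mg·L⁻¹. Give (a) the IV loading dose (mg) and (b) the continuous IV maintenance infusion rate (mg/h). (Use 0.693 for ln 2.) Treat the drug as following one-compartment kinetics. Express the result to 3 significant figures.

LD = Vd × C = 646.0 × 18.4 = 11890 mg
CL = 0.693 × Vd / t½ = 0.693 × 646.0 / 37 = 12.10 L/h
Infusion rate = CL × Css = 12.10 × 18.4 = 222.6 mg/h

(a) 11900 mg; (b) 223 mg/h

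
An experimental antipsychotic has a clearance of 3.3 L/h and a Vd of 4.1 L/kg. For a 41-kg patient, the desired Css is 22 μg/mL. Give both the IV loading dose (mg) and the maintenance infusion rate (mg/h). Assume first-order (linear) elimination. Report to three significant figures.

Vd(total) = 41 kg × 4.1 L/kg = 168.1 L
LD = Vd · C_target = 168.1 × 22 = 3698 mg
Infusion rate = 3.300 L/h × 22 mg/L = 72.60 mg/h

(a) 3700 mg; (b) 72.6 mg/h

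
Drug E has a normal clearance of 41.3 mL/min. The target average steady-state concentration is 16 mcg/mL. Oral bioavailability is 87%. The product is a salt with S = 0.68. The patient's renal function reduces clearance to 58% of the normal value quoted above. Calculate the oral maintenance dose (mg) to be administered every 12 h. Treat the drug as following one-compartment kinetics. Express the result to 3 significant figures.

Convert clearance: 41.3 mL/min × 60 min/h ÷ 1000 mL/L = 2.478 L/h
Patient clearance = 0.58 × 2.478 = 1.437 L/h
D = CL × Css × τ / F / S = 1.437 × 16 × 12 / 0.87 / 0.68 = 466.4 mg

466 mg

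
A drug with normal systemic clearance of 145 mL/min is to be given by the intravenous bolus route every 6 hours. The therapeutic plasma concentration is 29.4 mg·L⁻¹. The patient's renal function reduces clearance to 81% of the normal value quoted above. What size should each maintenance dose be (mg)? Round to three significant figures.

1240 mg

Convert clearance: 145 mL/min × 60 min/h ÷ 1000 mL/L = 8.700 L/h
Patient clearance = 0.81 × 8.700 = 7.047 L/h
D = CL × Css × τ = 7.047 × 29.4 × 6 = 1243 mg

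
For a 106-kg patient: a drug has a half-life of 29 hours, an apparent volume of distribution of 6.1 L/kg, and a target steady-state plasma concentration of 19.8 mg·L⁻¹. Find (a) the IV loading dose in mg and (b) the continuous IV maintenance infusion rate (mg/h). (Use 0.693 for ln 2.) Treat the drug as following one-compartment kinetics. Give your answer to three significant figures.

(a) 12800 mg; (b) 306 mg/h

Total Vd = 6.1 × 106 = 646.6 L
LD = Vd × C = 646.6 × 19.8 = 12800 mg
CL = 0.693 × Vd / t½ = 0.693 × 646.6 / 29 = 15.45 L/h
Infusion rate = CL × Css = 15.45 × 19.8 = 305.9 mg/h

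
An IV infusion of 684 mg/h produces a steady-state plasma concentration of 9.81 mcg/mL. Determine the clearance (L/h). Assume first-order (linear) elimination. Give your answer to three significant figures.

69.7 L/h

At steady state, infusion rate = CL × Css, so CL = rate / Css.
CL = 684 / 9.81 = 69.72 L/h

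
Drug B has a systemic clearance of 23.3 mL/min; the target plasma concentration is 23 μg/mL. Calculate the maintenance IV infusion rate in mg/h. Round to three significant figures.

CL = 23.3 mL/min = 23.3 × 0.06 = 1.398 L/h
R₀ = 1.398 × 23 = 32.15 mg/h

32.2 mg/h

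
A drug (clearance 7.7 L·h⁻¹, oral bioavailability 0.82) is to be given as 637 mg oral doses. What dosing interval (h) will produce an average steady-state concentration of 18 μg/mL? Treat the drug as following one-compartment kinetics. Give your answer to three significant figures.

3.77 h

F·D/τ = CL·Css → τ = F·D / (CL·Css).
τ = 0.82 × 637 / (7.7 × 18) = 3.769 h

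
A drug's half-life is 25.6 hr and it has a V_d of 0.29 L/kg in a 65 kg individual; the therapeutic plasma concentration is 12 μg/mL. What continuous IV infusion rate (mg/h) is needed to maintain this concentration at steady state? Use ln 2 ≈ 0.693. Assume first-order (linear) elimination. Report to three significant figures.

Vd = 0.29 L/kg × 65 kg = 18.85 L
CL = ln 2 · Vd / t½ = 0.693 × 18.85 / 25.6 = 0.5103 L/h
Infusion rate = CL × Css = 0.5103 × 12 = 6.124 mg/h

6.12 mg/h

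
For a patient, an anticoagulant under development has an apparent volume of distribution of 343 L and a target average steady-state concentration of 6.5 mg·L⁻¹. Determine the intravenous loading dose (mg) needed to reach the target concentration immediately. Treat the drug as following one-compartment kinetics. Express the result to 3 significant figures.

LD = Vd × C = 343.0 × 6.500 = 2230 mg

2230 mg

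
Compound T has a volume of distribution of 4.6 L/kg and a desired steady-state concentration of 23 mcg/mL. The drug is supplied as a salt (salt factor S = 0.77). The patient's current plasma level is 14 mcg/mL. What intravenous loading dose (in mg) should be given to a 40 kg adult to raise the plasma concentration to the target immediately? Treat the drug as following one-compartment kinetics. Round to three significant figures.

Vd(total) = 40 kg × 4.6 L/kg = 184.0 L
The loading dose fills Vd to the target concentration.
Concentration deficit ΔC = 23 − 14 = 9.000 mg/L
LD = Vd × ΔC / S = 184.0 × 9.000 / 0.77 = 2151 mg

2150 mg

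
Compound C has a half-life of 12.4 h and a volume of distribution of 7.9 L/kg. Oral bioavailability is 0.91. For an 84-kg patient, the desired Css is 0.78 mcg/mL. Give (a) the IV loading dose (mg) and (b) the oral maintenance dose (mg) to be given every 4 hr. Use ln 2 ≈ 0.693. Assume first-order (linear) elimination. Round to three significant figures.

(a) 518 mg; (b) 127 mg

Total Vd = 7.9 × 84 = 663.6 L
LD = Vd × C = 663.6 × 0.78 = 517.6 mg
CL = 0.693 × Vd / t½ = 0.693 × 663.6 / 12.4 = 37.09 L/h
D = CL × Css × τ / F = 37.09 × 0.78 × 4 / 0.91 = 127.2 mg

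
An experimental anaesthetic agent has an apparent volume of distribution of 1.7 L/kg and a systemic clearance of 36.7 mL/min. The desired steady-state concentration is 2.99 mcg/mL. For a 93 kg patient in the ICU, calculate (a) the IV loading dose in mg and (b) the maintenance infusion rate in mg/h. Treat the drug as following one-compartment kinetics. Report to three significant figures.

Vd = 1.7 L/kg × 93 kg = 158.1 L
Loading: fill Vd to C_target → 158.1 L × 2.99 mg/L = 472.7 mg
CL = 36.7 mL/min × 60/1000 = 2.202 L/h
Infusion rate = 2.202 L/h × 2.99 mg/L = 6.584 mg/h

(a) 473 mg; (b) 6.58 mg/h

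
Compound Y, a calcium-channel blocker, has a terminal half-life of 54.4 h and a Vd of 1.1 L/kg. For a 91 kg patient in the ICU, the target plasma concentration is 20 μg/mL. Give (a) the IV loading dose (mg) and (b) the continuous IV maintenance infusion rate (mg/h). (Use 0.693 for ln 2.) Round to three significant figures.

(a) 2000 mg; (b) 25.5 mg/h

Total Vd = 1.1 × 91 = 100.1 L
LD = Vd × C = 100.1 × 20 = 2002 mg
CL = 0.693 × Vd / t½ = 0.693 × 100.1 / 54.4 = 1.275 L/h
Infusion rate = CL × Css = 1.275 × 20 = 25.50 mg/h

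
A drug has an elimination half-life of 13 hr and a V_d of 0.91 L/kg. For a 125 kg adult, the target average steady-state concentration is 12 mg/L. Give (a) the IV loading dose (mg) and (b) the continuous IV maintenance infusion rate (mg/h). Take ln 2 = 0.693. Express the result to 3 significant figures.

Vd = 0.91 L/kg × 125 kg = 113.8 L
LD = Vd × C = 113.8 × 12 = 1366 mg
CL = 0.693 × Vd / t½ = 0.693 × 113.8 / 13 = 6.066 L/h
Infusion rate = CL × Css = 6.066 × 12 = 72.79 mg/h

(a) 1370 mg; (b) 72.8 mg/h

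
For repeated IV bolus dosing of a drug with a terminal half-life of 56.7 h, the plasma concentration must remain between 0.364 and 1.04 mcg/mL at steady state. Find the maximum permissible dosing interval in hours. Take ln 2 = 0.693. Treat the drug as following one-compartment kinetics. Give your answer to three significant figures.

k = 0.693 / t½ = 0.693 / 56.7 = 0.01222 h⁻¹
Between IV bolus doses, concentration decays as C = C₀·e^(−kτ), so C_peak/C_trough = e^(kτ).
τ_max = ln(C_peak/C_trough) / k = ln(1.04/0.364) / 0.01222 = 1.050 / 0.01222 = 85.92 h

85.9 h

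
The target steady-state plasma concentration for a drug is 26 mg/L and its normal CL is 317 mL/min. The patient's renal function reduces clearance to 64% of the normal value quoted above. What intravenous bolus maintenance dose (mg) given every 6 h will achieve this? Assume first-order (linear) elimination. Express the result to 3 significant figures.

1900 mg

Convert clearance: 317 mL/min × 60 min/h ÷ 1000 mL/L = 19.02 L/h
Patient clearance = 0.64 × 19.02 = 12.17 L/h
D = CL × Css × τ = 12.17 × 26 × 6 = 1899 mg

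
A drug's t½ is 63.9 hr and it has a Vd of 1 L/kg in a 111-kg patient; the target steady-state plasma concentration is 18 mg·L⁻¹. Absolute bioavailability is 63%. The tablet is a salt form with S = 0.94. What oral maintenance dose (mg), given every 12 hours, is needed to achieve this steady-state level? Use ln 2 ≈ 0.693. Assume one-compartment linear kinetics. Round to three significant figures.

439 mg

Vd(total) = 111 kg × 1 L/kg = 111.0 L
CL = ln 2 · Vd / t½ = 0.693 × 111.0 / 63.9 = 1.204 L/h
D = CL × Css × τ / F / S = 1.204 × 18 × 12 / 0.63 / 0.94 = 439.1 mg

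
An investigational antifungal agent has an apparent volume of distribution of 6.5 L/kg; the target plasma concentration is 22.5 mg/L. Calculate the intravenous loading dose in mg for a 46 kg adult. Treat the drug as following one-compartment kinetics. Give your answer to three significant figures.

6730 mg

Vd(total) = 46 kg × 6.5 L/kg = 299.0 L
LD = Vd × C = 299.0 × 22.50 = 6728 mg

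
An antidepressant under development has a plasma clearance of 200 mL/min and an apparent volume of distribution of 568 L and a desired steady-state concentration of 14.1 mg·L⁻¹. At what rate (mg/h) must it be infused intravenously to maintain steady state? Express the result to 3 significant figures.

169 mg/h

CL = 200 mL/min = 200 × 0.06 = 12.00 L/h
Infusion rate = CL · Css = 12.00 L/h × 14.1 mg/L = 169.2 mg/h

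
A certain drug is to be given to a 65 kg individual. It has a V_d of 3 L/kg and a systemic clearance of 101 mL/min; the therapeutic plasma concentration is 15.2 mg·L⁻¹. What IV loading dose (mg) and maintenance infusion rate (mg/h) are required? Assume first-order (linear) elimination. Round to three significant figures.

(a) 2960 mg; (b) 92.1 mg/h

Vd(total) = 65 kg × 3 L/kg = 195.0 L
Loading: fill Vd to C_target → 195.0 L × 15.2 mg/L = 2964 mg
CL = 101 mL/min × 60/1000 = 6.060 L/h
Maintenance infusion rate = CL × Css = 6.060 × 15.2 = 92.11 mg/h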